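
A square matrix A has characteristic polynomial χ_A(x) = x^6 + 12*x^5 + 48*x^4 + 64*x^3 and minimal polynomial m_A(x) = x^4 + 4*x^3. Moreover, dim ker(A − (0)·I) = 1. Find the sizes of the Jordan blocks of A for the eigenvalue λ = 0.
Block sizes for λ = 0: [3]

Step 1 — from the characteristic polynomial, algebraic multiplicity of λ = 0 is 3. From dim ker(A − (0)·I) = 1, there are exactly 1 Jordan blocks for λ = 0.
Step 2 — from the minimal polynomial, the factor (x − 0)^3 tells us the largest block for λ = 0 has size 3.
Step 3 — with total size 3, 1 blocks, and largest block 3, the block sizes (in nonincreasing order) are [3].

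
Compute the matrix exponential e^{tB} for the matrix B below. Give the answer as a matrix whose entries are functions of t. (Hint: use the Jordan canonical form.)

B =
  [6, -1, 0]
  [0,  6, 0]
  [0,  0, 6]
e^{tB} =
  [exp(6*t), -t*exp(6*t), 0]
  [0, exp(6*t), 0]
  [0, 0, exp(6*t)]

Strategy: write B = P · J · P⁻¹ where J is a Jordan canonical form, so e^{tB} = P · e^{tJ} · P⁻¹, and e^{tJ} can be computed block-by-block.

B has Jordan form
J =
  [6, 1, 0]
  [0, 6, 0]
  [0, 0, 6]
(up to reordering of blocks).

Per-block formulas:
  For a 1×1 block at λ = 6: exp(t · [6]) = [e^(6t)].
  For a 2×2 Jordan block J_2(6): exp(t · J_2(6)) = e^(6t)·(I + t·N), where N is the 2×2 nilpotent shift.

After assembling e^{tJ} and conjugating by P, we get:

e^{tB} =
  [exp(6*t), -t*exp(6*t), 0]
  [0, exp(6*t), 0]
  [0, 0, exp(6*t)]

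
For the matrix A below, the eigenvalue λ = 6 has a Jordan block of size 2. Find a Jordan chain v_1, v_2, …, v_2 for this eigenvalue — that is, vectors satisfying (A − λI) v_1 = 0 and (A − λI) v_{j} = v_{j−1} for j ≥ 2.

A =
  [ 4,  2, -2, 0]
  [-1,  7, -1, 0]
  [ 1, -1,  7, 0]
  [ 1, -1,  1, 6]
A Jordan chain for λ = 6 of length 2:
v_1 = (-2, -1, 1, 1)ᵀ
v_2 = (1, 0, 0, 0)ᵀ

Let N = A − (6)·I. We want v_2 with N^2 v_2 = 0 but N^1 v_2 ≠ 0; then v_{j-1} := N · v_j for j = 2, …, 2.

Pick v_2 = (1, 0, 0, 0)ᵀ.
Then v_1 = N · v_2 = (-2, -1, 1, 1)ᵀ.

Sanity check: (A − (6)·I) v_1 = (0, 0, 0, 0)ᵀ = 0. ✓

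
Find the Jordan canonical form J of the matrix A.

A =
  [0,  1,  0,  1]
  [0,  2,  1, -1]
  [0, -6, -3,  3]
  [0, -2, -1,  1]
J_2(0) ⊕ J_2(0)

The characteristic polynomial is
  det(x·I − A) = x^4

Eigenvalues and multiplicities (the geometric multiplicity of λ is n − rank(A − λI), which equals the number of Jordan blocks for λ):
  λ = 0: algebraic multiplicity = 4, geometric multiplicity = 2

Determining the block sizes for each eigenvalue:
  λ = 0: with am = 4 and gm = 2, the partition is not yet determined (e.g. several partitions of 4 into 2 parts exist). Let N = A − (0)·I. Computing rank(N^1) = 2, rank(N^2) = 0; the number of blocks of size ≥ j is rank(N^{j−1}) − rank(N^j), giving [2, 2]. So we have 2 block(s) of size 2 → block sizes [2, 2]

Assembling the blocks gives a Jordan form
J =
  [0, 1, 0, 0]
  [0, 0, 0, 0]
  [0, 0, 0, 1]
  [0, 0, 0, 0]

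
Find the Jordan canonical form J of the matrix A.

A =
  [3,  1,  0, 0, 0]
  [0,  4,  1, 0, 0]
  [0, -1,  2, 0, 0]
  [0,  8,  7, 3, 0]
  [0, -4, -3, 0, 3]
J_3(3) ⊕ J_1(3) ⊕ J_1(3)

The characteristic polynomial is
  det(x·I − A) = x^5 - 15*x^4 + 90*x^3 - 270*x^2 + 405*x - 243 = (x - 3)^5

Eigenvalues and multiplicities (the geometric multiplicity of λ is n − rank(A − λI), which equals the number of Jordan blocks for λ):
  λ = 3: algebraic multiplicity = 5, geometric multiplicity = 3

Determining the block sizes for each eigenvalue:
  λ = 3: with am = 5 and gm = 3, the partition is not yet determined (e.g. several partitions of 5 into 3 parts exist). Let N = A − (3)·I. Computing rank(N^1) = 2, rank(N^2) = 1, rank(N^3) = 0; the number of blocks of size ≥ j is rank(N^{j−1}) − rank(N^j), giving [3, 1, 1]. So we have 1 block(s) of size 3, 2 block(s) of size 1 → block sizes [3, 1, 1]

Assembling the blocks gives a Jordan form
J =
  [3, 1, 0, 0, 0]
  [0, 3, 1, 0, 0]
  [0, 0, 3, 0, 0]
  [0, 0, 0, 3, 0]
  [0, 0, 0, 0, 3]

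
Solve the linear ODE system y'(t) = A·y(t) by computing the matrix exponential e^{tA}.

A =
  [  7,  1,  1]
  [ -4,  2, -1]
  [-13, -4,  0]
e^{tA} =
  [-t^2*exp(3*t)/2 + 4*t*exp(3*t) + exp(3*t), -t^2*exp(3*t)/2 + t*exp(3*t), t*exp(3*t)]
  [t^2*exp(3*t)/2 - 4*t*exp(3*t), t^2*exp(3*t)/2 - t*exp(3*t) + exp(3*t), -t*exp(3*t)]
  [3*t^2*exp(3*t)/2 - 13*t*exp(3*t), 3*t^2*exp(3*t)/2 - 4*t*exp(3*t), -3*t*exp(3*t) + exp(3*t)]

Strategy: write A = P · J · P⁻¹ where J is a Jordan canonical form, so e^{tA} = P · e^{tJ} · P⁻¹, and e^{tJ} can be computed block-by-block.

A has Jordan form
J =
  [3, 1, 0]
  [0, 3, 1]
  [0, 0, 3]
(up to reordering of blocks).

Per-block formulas:
  For a 3×3 Jordan block J_3(3): exp(t · J_3(3)) = e^(3t)·(I + t·N + (t^2/2)·N^2), where N is the 3×3 nilpotent shift.

After assembling e^{tJ} and conjugating by P, we get:

e^{tA} =
  [-t^2*exp(3*t)/2 + 4*t*exp(3*t) + exp(3*t), -t^2*exp(3*t)/2 + t*exp(3*t), t*exp(3*t)]
  [t^2*exp(3*t)/2 - 4*t*exp(3*t), t^2*exp(3*t)/2 - t*exp(3*t) + exp(3*t), -t*exp(3*t)]
  [3*t^2*exp(3*t)/2 - 13*t*exp(3*t), 3*t^2*exp(3*t)/2 - 4*t*exp(3*t), -3*t*exp(3*t) + exp(3*t)]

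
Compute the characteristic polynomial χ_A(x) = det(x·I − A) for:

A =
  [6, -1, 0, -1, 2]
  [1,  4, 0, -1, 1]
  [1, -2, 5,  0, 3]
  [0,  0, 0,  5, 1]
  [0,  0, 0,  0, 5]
x^5 - 25*x^4 + 250*x^3 - 1250*x^2 + 3125*x - 3125

Expanding det(x·I − A) (e.g. by cofactor expansion or by noting that A is similar to its Jordan form J, which has the same characteristic polynomial as A) gives
  χ_A(x) = x^5 - 25*x^4 + 250*x^3 - 1250*x^2 + 3125*x - 3125
which factors as (x - 5)^5. The eigenvalues (with algebraic multiplicities) are λ = 5 with multiplicity 5.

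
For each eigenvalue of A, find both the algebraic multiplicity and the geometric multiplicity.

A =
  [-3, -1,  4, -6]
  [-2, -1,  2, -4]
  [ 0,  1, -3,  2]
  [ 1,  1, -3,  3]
λ = -1: alg = 4, geom = 2

Step 1 — factor the characteristic polynomial to read off the algebraic multiplicities:
  χ_A(x) = (x + 1)^4

Step 2 — compute geometric multiplicities via the rank-nullity identity g(λ) = n − rank(A − λI):
  rank(A − (-1)·I) = 2, so dim ker(A − (-1)·I) = n − 2 = 2

Summary:
  λ = -1: algebraic multiplicity = 4, geometric multiplicity = 2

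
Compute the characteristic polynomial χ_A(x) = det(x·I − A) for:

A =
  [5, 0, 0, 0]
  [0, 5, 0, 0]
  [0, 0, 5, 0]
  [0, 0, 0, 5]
x^4 - 20*x^3 + 150*x^2 - 500*x + 625

Expanding det(x·I − A) (e.g. by cofactor expansion or by noting that A is similar to its Jordan form J, which has the same characteristic polynomial as A) gives
  χ_A(x) = x^4 - 20*x^3 + 150*x^2 - 500*x + 625
which factors as (x - 5)^4. The eigenvalues (with algebraic multiplicities) are λ = 5 with multiplicity 4.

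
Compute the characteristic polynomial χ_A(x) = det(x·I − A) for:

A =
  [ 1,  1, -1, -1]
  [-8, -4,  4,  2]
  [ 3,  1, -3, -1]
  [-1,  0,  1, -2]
x^4 + 8*x^3 + 24*x^2 + 32*x + 16

Expanding det(x·I − A) (e.g. by cofactor expansion or by noting that A is similar to its Jordan form J, which has the same characteristic polynomial as A) gives
  χ_A(x) = x^4 + 8*x^3 + 24*x^2 + 32*x + 16
which factors as (x + 2)^4. The eigenvalues (with algebraic multiplicities) are λ = -2 with multiplicity 4.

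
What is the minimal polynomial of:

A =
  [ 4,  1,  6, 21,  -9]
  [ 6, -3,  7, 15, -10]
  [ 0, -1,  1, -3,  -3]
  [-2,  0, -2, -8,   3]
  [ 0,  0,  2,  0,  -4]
x^3 + 6*x^2 + 12*x + 8

The characteristic polynomial is χ_A(x) = (x + 2)^5, so the eigenvalues are known. The minimal polynomial is
  m_A(x) = Π_λ (x − λ)^{k_λ}
where k_λ is the size of the *largest* Jordan block for λ (equivalently, the smallest k with (A − λI)^k v = 0 for every generalised eigenvector v of λ).

  λ = -2: largest Jordan block has size 3, contributing (x + 2)^3

So m_A(x) = (x + 2)^3 = x^3 + 6*x^2 + 12*x + 8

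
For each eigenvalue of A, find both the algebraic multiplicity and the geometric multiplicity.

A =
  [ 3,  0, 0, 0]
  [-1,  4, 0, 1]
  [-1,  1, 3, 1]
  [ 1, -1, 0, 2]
λ = 3: alg = 4, geom = 3

Step 1 — factor the characteristic polynomial to read off the algebraic multiplicities:
  χ_A(x) = (x - 3)^4

Step 2 — compute geometric multiplicities via the rank-nullity identity g(λ) = n − rank(A − λI):
  rank(A − (3)·I) = 1, so dim ker(A − (3)·I) = n − 1 = 3

Summary:
  λ = 3: algebraic multiplicity = 4, geometric multiplicity = 3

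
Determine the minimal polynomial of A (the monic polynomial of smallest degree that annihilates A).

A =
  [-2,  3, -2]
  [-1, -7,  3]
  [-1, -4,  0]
x^3 + 9*x^2 + 27*x + 27

The characteristic polynomial is χ_A(x) = (x + 3)^3, so the eigenvalues are known. The minimal polynomial is
  m_A(x) = Π_λ (x − λ)^{k_λ}
where k_λ is the size of the *largest* Jordan block for λ (equivalently, the smallest k with (A − λI)^k v = 0 for every generalised eigenvector v of λ).

  λ = -3: largest Jordan block has size 3, contributing (x + 3)^3

So m_A(x) = (x + 3)^3 = x^3 + 9*x^2 + 27*x + 27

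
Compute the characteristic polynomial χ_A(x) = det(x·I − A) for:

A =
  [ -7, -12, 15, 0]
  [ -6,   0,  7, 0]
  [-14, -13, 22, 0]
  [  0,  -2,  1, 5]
x^4 - 20*x^3 + 150*x^2 - 500*x + 625

Expanding det(x·I − A) (e.g. by cofactor expansion or by noting that A is similar to its Jordan form J, which has the same characteristic polynomial as A) gives
  χ_A(x) = x^4 - 20*x^3 + 150*x^2 - 500*x + 625
which factors as (x - 5)^4. The eigenvalues (with algebraic multiplicities) are λ = 5 with multiplicity 4.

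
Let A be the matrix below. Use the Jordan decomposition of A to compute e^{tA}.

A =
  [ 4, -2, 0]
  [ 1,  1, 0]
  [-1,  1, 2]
e^{tA} =
  [2*exp(3*t) - exp(2*t), -2*exp(3*t) + 2*exp(2*t), 0]
  [exp(3*t) - exp(2*t), -exp(3*t) + 2*exp(2*t), 0]
  [-exp(3*t) + exp(2*t), exp(3*t) - exp(2*t), exp(2*t)]

Strategy: write A = P · J · P⁻¹ where J is a Jordan canonical form, so e^{tA} = P · e^{tJ} · P⁻¹, and e^{tJ} can be computed block-by-block.

A has Jordan form
J =
  [2, 0, 0]
  [0, 2, 0]
  [0, 0, 3]
(up to reordering of blocks).

Per-block formulas:
  For a 1×1 block at λ = 3: exp(t · [3]) = [e^(3t)].
  For a 1×1 block at λ = 2: exp(t · [2]) = [e^(2t)].

After assembling e^{tJ} and conjugating by P, we get:

e^{tA} =
  [2*exp(3*t) - exp(2*t), -2*exp(3*t) + 2*exp(2*t), 0]
  [exp(3*t) - exp(2*t), -exp(3*t) + 2*exp(2*t), 0]
  [-exp(3*t) + exp(2*t), exp(3*t) - exp(2*t), exp(2*t)]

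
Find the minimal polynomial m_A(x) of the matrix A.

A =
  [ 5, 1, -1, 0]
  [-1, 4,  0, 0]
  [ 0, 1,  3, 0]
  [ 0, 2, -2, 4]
x^3 - 12*x^2 + 48*x - 64

The characteristic polynomial is χ_A(x) = (x - 4)^4, so the eigenvalues are known. The minimal polynomial is
  m_A(x) = Π_λ (x − λ)^{k_λ}
where k_λ is the size of the *largest* Jordan block for λ (equivalently, the smallest k with (A − λI)^k v = 0 for every generalised eigenvector v of λ).

  λ = 4: largest Jordan block has size 3, contributing (x − 4)^3

So m_A(x) = (x - 4)^3 = x^3 - 12*x^2 + 48*x - 64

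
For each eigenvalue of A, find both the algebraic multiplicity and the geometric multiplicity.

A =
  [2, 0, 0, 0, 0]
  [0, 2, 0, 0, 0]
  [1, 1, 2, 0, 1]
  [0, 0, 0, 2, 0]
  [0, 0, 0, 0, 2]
λ = 2: alg = 5, geom = 4

Step 1 — factor the characteristic polynomial to read off the algebraic multiplicities:
  χ_A(x) = (x - 2)^5

Step 2 — compute geometric multiplicities via the rank-nullity identity g(λ) = n − rank(A − λI):
  rank(A − (2)·I) = 1, so dim ker(A − (2)·I) = n − 1 = 4

Summary:
  λ = 2: algebraic multiplicity = 5, geometric multiplicity = 4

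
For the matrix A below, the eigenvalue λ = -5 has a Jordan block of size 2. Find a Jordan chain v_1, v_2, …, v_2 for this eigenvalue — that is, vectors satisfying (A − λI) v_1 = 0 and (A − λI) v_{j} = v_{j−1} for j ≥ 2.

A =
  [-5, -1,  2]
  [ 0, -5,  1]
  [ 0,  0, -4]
A Jordan chain for λ = -5 of length 2:
v_1 = (-1, 0, 0)ᵀ
v_2 = (0, 1, 0)ᵀ

Let N = A − (-5)·I. We want v_2 with N^2 v_2 = 0 but N^1 v_2 ≠ 0; then v_{j-1} := N · v_j for j = 2, …, 2.

Pick v_2 = (0, 1, 0)ᵀ.
Then v_1 = N · v_2 = (-1, 0, 0)ᵀ.

Sanity check: (A − (-5)·I) v_1 = (0, 0, 0)ᵀ = 0. ✓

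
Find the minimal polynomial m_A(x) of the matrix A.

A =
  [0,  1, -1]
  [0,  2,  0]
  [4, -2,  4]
x^2 - 4*x + 4

The characteristic polynomial is χ_A(x) = (x - 2)^3, so the eigenvalues are known. The minimal polynomial is
  m_A(x) = Π_λ (x − λ)^{k_λ}
where k_λ is the size of the *largest* Jordan block for λ (equivalently, the smallest k with (A − λI)^k v = 0 for every generalised eigenvector v of λ).

  λ = 2: largest Jordan block has size 2, contributing (x − 2)^2

So m_A(x) = (x - 2)^2 = x^2 - 4*x + 4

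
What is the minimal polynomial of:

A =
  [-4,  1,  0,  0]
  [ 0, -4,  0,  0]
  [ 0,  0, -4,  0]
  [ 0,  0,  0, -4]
x^2 + 8*x + 16

The characteristic polynomial is χ_A(x) = (x + 4)^4, so the eigenvalues are known. The minimal polynomial is
  m_A(x) = Π_λ (x − λ)^{k_λ}
where k_λ is the size of the *largest* Jordan block for λ (equivalently, the smallest k with (A − λI)^k v = 0 for every generalised eigenvector v of λ).

  λ = -4: largest Jordan block has size 2, contributing (x + 4)^2

So m_A(x) = (x + 4)^2 = x^2 + 8*x + 16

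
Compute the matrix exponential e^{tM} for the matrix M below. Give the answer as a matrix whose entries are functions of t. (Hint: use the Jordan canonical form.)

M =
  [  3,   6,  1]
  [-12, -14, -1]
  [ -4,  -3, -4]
e^{tM} =
  [-6*t^2*exp(-5*t) + 8*t*exp(-5*t) + exp(-5*t), -9*t^2*exp(-5*t)/2 + 6*t*exp(-5*t), 3*t^2*exp(-5*t)/2 + t*exp(-5*t)]
  [8*t^2*exp(-5*t) - 12*t*exp(-5*t), 6*t^2*exp(-5*t) - 9*t*exp(-5*t) + exp(-5*t), -2*t^2*exp(-5*t) - t*exp(-5*t)]
  [-4*t*exp(-5*t), -3*t*exp(-5*t), t*exp(-5*t) + exp(-5*t)]

Strategy: write M = P · J · P⁻¹ where J is a Jordan canonical form, so e^{tM} = P · e^{tJ} · P⁻¹, and e^{tJ} can be computed block-by-block.

M has Jordan form
J =
  [-5,  1,  0]
  [ 0, -5,  1]
  [ 0,  0, -5]
(up to reordering of blocks).

Per-block formulas:
  For a 3×3 Jordan block J_3(-5): exp(t · J_3(-5)) = e^(-5t)·(I + t·N + (t^2/2)·N^2), where N is the 3×3 nilpotent shift.

After assembling e^{tJ} and conjugating by P, we get:

e^{tM} =
  [-6*t^2*exp(-5*t) + 8*t*exp(-5*t) + exp(-5*t), -9*t^2*exp(-5*t)/2 + 6*t*exp(-5*t), 3*t^2*exp(-5*t)/2 + t*exp(-5*t)]
  [8*t^2*exp(-5*t) - 12*t*exp(-5*t), 6*t^2*exp(-5*t) - 9*t*exp(-5*t) + exp(-5*t), -2*t^2*exp(-5*t) - t*exp(-5*t)]
  [-4*t*exp(-5*t), -3*t*exp(-5*t), t*exp(-5*t) + exp(-5*t)]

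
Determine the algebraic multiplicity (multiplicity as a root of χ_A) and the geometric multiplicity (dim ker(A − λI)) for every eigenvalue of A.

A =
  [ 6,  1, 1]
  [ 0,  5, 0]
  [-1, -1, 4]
λ = 5: alg = 3, geom = 2

Step 1 — factor the characteristic polynomial to read off the algebraic multiplicities:
  χ_A(x) = (x - 5)^3

Step 2 — compute geometric multiplicities via the rank-nullity identity g(λ) = n − rank(A − λI):
  rank(A − (5)·I) = 1, so dim ker(A − (5)·I) = n − 1 = 2

Summary:
  λ = 5: algebraic multiplicity = 3, geometric multiplicity = 2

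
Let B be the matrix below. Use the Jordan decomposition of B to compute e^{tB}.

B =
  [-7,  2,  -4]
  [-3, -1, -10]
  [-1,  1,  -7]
e^{tB} =
  [t^2*exp(-5*t) - 2*t*exp(-5*t) + exp(-5*t), 2*t*exp(-5*t), -2*t^2*exp(-5*t) - 4*t*exp(-5*t)]
  [2*t^2*exp(-5*t) - 3*t*exp(-5*t), 4*t*exp(-5*t) + exp(-5*t), -4*t^2*exp(-5*t) - 10*t*exp(-5*t)]
  [t^2*exp(-5*t)/2 - t*exp(-5*t), t*exp(-5*t), -t^2*exp(-5*t) - 2*t*exp(-5*t) + exp(-5*t)]

Strategy: write B = P · J · P⁻¹ where J is a Jordan canonical form, so e^{tB} = P · e^{tJ} · P⁻¹, and e^{tJ} can be computed block-by-block.

B has Jordan form
J =
  [-5,  1,  0]
  [ 0, -5,  1]
  [ 0,  0, -5]
(up to reordering of blocks).

Per-block formulas:
  For a 3×3 Jordan block J_3(-5): exp(t · J_3(-5)) = e^(-5t)·(I + t·N + (t^2/2)·N^2), where N is the 3×3 nilpotent shift.

After assembling e^{tJ} and conjugating by P, we get:

e^{tB} =
  [t^2*exp(-5*t) - 2*t*exp(-5*t) + exp(-5*t), 2*t*exp(-5*t), -2*t^2*exp(-5*t) - 4*t*exp(-5*t)]
  [2*t^2*exp(-5*t) - 3*t*exp(-5*t), 4*t*exp(-5*t) + exp(-5*t), -4*t^2*exp(-5*t) - 10*t*exp(-5*t)]
  [t^2*exp(-5*t)/2 - t*exp(-5*t), t*exp(-5*t), -t^2*exp(-5*t) - 2*t*exp(-5*t) + exp(-5*t)]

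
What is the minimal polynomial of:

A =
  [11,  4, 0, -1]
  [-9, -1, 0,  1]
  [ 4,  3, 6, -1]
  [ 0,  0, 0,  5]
x^4 - 21*x^3 + 165*x^2 - 575*x + 750

The characteristic polynomial is χ_A(x) = (x - 6)*(x - 5)^3, so the eigenvalues are known. The minimal polynomial is
  m_A(x) = Π_λ (x − λ)^{k_λ}
where k_λ is the size of the *largest* Jordan block for λ (equivalently, the smallest k with (A − λI)^k v = 0 for every generalised eigenvector v of λ).

  λ = 5: largest Jordan block has size 3, contributing (x − 5)^3
  λ = 6: largest Jordan block has size 1, contributing (x − 6)

So m_A(x) = (x - 6)*(x - 5)^3 = x^4 - 21*x^3 + 165*x^2 - 575*x + 750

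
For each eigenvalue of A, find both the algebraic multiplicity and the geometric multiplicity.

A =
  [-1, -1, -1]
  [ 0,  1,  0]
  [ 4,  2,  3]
λ = 1: alg = 3, geom = 2

Step 1 — factor the characteristic polynomial to read off the algebraic multiplicities:
  χ_A(x) = (x - 1)^3

Step 2 — compute geometric multiplicities via the rank-nullity identity g(λ) = n − rank(A − λI):
  rank(A − (1)·I) = 1, so dim ker(A − (1)·I) = n − 1 = 2

Summary:
  λ = 1: algebraic multiplicity = 3, geometric multiplicity = 2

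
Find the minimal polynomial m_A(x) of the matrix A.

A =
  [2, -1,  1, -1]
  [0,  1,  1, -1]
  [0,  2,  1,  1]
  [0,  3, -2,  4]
x^3 - 6*x^2 + 12*x - 8

The characteristic polynomial is χ_A(x) = (x - 2)^4, so the eigenvalues are known. The minimal polynomial is
  m_A(x) = Π_λ (x − λ)^{k_λ}
where k_λ is the size of the *largest* Jordan block for λ (equivalently, the smallest k with (A − λI)^k v = 0 for every generalised eigenvector v of λ).

  λ = 2: largest Jordan block has size 3, contributing (x − 2)^3

So m_A(x) = (x - 2)^3 = x^3 - 6*x^2 + 12*x - 8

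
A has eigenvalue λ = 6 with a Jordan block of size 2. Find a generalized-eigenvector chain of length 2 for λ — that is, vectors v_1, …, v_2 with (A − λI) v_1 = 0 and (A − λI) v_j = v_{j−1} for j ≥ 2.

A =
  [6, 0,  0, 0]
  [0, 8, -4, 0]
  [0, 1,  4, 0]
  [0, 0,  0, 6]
A Jordan chain for λ = 6 of length 2:
v_1 = (0, 2, 1, 0)ᵀ
v_2 = (0, 1, 0, 0)ᵀ

Let N = A − (6)·I. We want v_2 with N^2 v_2 = 0 but N^1 v_2 ≠ 0; then v_{j-1} := N · v_j for j = 2, …, 2.

Pick v_2 = (0, 1, 0, 0)ᵀ.
Then v_1 = N · v_2 = (0, 2, 1, 0)ᵀ.

Sanity check: (A − (6)·I) v_1 = (0, 0, 0, 0)ᵀ = 0. ✓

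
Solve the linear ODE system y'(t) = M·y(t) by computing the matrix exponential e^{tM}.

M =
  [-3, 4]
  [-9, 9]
e^{tM} =
  [-6*t*exp(3*t) + exp(3*t), 4*t*exp(3*t)]
  [-9*t*exp(3*t), 6*t*exp(3*t) + exp(3*t)]

Strategy: write M = P · J · P⁻¹ where J is a Jordan canonical form, so e^{tM} = P · e^{tJ} · P⁻¹, and e^{tJ} can be computed block-by-block.

M has Jordan form
J =
  [3, 1]
  [0, 3]
(up to reordering of blocks).

Per-block formulas:
  For a 2×2 Jordan block J_2(3): exp(t · J_2(3)) = e^(3t)·(I + t·N), where N is the 2×2 nilpotent shift.

After assembling e^{tJ} and conjugating by P, we get:

e^{tM} =
  [-6*t*exp(3*t) + exp(3*t), 4*t*exp(3*t)]
  [-9*t*exp(3*t), 6*t*exp(3*t) + exp(3*t)]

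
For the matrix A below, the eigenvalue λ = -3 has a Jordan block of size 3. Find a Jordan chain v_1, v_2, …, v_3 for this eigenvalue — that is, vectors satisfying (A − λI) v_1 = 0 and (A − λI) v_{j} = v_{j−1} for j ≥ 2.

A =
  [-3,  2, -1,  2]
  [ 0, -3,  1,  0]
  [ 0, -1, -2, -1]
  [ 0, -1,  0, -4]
A Jordan chain for λ = -3 of length 3:
v_1 = (-1, -1, 0, 1)ᵀ
v_2 = (2, 0, -1, -1)ᵀ
v_3 = (0, 1, 0, 0)ᵀ

Let N = A − (-3)·I. We want v_3 with N^3 v_3 = 0 but N^2 v_3 ≠ 0; then v_{j-1} := N · v_j for j = 3, …, 2.

Pick v_3 = (0, 1, 0, 0)ᵀ.
Then v_2 = N · v_3 = (2, 0, -1, -1)ᵀ.
Then v_1 = N · v_2 = (-1, -1, 0, 1)ᵀ.

Sanity check: (A − (-3)·I) v_1 = (0, 0, 0, 0)ᵀ = 0. ✓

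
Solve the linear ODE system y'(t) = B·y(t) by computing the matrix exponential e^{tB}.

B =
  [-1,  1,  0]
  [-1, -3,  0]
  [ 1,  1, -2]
e^{tB} =
  [t*exp(-2*t) + exp(-2*t), t*exp(-2*t), 0]
  [-t*exp(-2*t), -t*exp(-2*t) + exp(-2*t), 0]
  [t*exp(-2*t), t*exp(-2*t), exp(-2*t)]

Strategy: write B = P · J · P⁻¹ where J is a Jordan canonical form, so e^{tB} = P · e^{tJ} · P⁻¹, and e^{tJ} can be computed block-by-block.

B has Jordan form
J =
  [-2,  1,  0]
  [ 0, -2,  0]
  [ 0,  0, -2]
(up to reordering of blocks).

Per-block formulas:
  For a 2×2 Jordan block J_2(-2): exp(t · J_2(-2)) = e^(-2t)·(I + t·N), where N is the 2×2 nilpotent shift.
  For a 1×1 block at λ = -2: exp(t · [-2]) = [e^(-2t)].

After assembling e^{tJ} and conjugating by P, we get:

e^{tB} =
  [t*exp(-2*t) + exp(-2*t), t*exp(-2*t), 0]
  [-t*exp(-2*t), -t*exp(-2*t) + exp(-2*t), 0]
  [t*exp(-2*t), t*exp(-2*t), exp(-2*t)]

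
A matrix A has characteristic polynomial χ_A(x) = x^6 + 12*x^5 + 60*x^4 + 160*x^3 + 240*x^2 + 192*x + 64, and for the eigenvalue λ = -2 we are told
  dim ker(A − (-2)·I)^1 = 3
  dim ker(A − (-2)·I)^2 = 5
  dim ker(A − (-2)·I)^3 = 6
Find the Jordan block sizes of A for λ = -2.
Block sizes for λ = -2: [3, 2, 1]

From the dimensions of kernels of powers, the number of Jordan blocks of size at least j is d_j − d_{j−1} where d_j = dim ker(N^j) (with d_0 = 0). Computing the differences gives [3, 2, 1].
The number of blocks of size exactly k is (#blocks of size ≥ k) − (#blocks of size ≥ k + 1), so the partition is: 1 block(s) of size 1, 1 block(s) of size 2, 1 block(s) of size 3.
In nonincreasing order the block sizes are [3, 2, 1].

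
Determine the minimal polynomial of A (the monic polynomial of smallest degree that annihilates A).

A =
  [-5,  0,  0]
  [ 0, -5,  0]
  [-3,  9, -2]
x^2 + 7*x + 10

The characteristic polynomial is χ_A(x) = (x + 2)*(x + 5)^2, so the eigenvalues are known. The minimal polynomial is
  m_A(x) = Π_λ (x − λ)^{k_λ}
where k_λ is the size of the *largest* Jordan block for λ (equivalently, the smallest k with (A − λI)^k v = 0 for every generalised eigenvector v of λ).

  λ = -5: largest Jordan block has size 1, contributing (x + 5)
  λ = -2: largest Jordan block has size 1, contributing (x + 2)

So m_A(x) = (x + 2)*(x + 5) = x^2 + 7*x + 10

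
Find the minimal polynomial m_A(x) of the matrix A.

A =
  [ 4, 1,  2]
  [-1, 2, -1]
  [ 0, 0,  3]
x^3 - 9*x^2 + 27*x - 27

The characteristic polynomial is χ_A(x) = (x - 3)^3, so the eigenvalues are known. The minimal polynomial is
  m_A(x) = Π_λ (x − λ)^{k_λ}
where k_λ is the size of the *largest* Jordan block for λ (equivalently, the smallest k with (A − λI)^k v = 0 for every generalised eigenvector v of λ).

  λ = 3: largest Jordan block has size 3, contributing (x − 3)^3

So m_A(x) = (x - 3)^3 = x^3 - 9*x^2 + 27*x - 27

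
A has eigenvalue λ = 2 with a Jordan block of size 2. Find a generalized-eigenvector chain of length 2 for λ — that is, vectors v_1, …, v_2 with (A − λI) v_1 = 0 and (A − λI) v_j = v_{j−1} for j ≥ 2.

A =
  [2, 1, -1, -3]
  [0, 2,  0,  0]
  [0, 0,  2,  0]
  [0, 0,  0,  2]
A Jordan chain for λ = 2 of length 2:
v_1 = (1, 0, 0, 0)ᵀ
v_2 = (0, 1, 0, 0)ᵀ

Let N = A − (2)·I. We want v_2 with N^2 v_2 = 0 but N^1 v_2 ≠ 0; then v_{j-1} := N · v_j for j = 2, …, 2.

Pick v_2 = (0, 1, 0, 0)ᵀ.
Then v_1 = N · v_2 = (1, 0, 0, 0)ᵀ.

Sanity check: (A − (2)·I) v_1 = (0, 0, 0, 0)ᵀ = 0. ✓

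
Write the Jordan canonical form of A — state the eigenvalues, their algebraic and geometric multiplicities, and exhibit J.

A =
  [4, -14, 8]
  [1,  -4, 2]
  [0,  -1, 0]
J_3(0)

The characteristic polynomial is
  det(x·I − A) = x^3

Eigenvalues and multiplicities (the geometric multiplicity of λ is n − rank(A − λI), which equals the number of Jordan blocks for λ):
  λ = 0: algebraic multiplicity = 3, geometric multiplicity = 1

Determining the block sizes for each eigenvalue:
  λ = 0: one block (gm = 1), so the single block has size am = 3 → block sizes [3]

Assembling the blocks gives a Jordan form
J =
  [0, 1, 0]
  [0, 0, 1]
  [0, 0, 0]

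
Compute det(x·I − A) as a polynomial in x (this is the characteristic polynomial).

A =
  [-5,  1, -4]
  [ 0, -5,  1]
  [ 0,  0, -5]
x^3 + 15*x^2 + 75*x + 125

Expanding det(x·I − A) (e.g. by cofactor expansion or by noting that A is similar to its Jordan form J, which has the same characteristic polynomial as A) gives
  χ_A(x) = x^3 + 15*x^2 + 75*x + 125
which factors as (x + 5)^3. The eigenvalues (with algebraic multiplicities) are λ = -5 with multiplicity 3.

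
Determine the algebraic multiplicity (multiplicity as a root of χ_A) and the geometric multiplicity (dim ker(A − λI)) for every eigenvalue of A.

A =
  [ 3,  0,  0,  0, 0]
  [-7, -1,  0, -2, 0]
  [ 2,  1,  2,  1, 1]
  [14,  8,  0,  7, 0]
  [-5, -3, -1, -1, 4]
λ = 3: alg = 5, geom = 3

Step 1 — factor the characteristic polynomial to read off the algebraic multiplicities:
  χ_A(x) = (x - 3)^5

Step 2 — compute geometric multiplicities via the rank-nullity identity g(λ) = n − rank(A − λI):
  rank(A − (3)·I) = 2, so dim ker(A − (3)·I) = n − 2 = 3

Summary:
  λ = 3: algebraic multiplicity = 5, geometric multiplicity = 3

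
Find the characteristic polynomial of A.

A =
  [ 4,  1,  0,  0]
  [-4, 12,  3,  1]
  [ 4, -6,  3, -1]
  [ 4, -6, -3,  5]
x^4 - 24*x^3 + 216*x^2 - 864*x + 1296

Expanding det(x·I − A) (e.g. by cofactor expansion or by noting that A is similar to its Jordan form J, which has the same characteristic polynomial as A) gives
  χ_A(x) = x^4 - 24*x^3 + 216*x^2 - 864*x + 1296
which factors as (x - 6)^4. The eigenvalues (with algebraic multiplicities) are λ = 6 with multiplicity 4.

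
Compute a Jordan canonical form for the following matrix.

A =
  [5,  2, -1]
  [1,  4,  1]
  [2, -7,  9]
J_3(6)

The characteristic polynomial is
  det(x·I − A) = x^3 - 18*x^2 + 108*x - 216 = (x - 6)^3

Eigenvalues and multiplicities (the geometric multiplicity of λ is n − rank(A − λI), which equals the number of Jordan blocks for λ):
  λ = 6: algebraic multiplicity = 3, geometric multiplicity = 1

Determining the block sizes for each eigenvalue:
  λ = 6: one block (gm = 1), so the single block has size am = 3 → block sizes [3]

Assembling the blocks gives a Jordan form
J =
  [6, 1, 0]
  [0, 6, 1]
  [0, 0, 6]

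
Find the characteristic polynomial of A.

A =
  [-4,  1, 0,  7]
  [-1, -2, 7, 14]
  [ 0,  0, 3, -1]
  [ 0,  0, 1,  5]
x^4 - 2*x^3 - 23*x^2 + 24*x + 144

Expanding det(x·I − A) (e.g. by cofactor expansion or by noting that A is similar to its Jordan form J, which has the same characteristic polynomial as A) gives
  χ_A(x) = x^4 - 2*x^3 - 23*x^2 + 24*x + 144
which factors as (x - 4)^2*(x + 3)^2. The eigenvalues (with algebraic multiplicities) are λ = -3 with multiplicity 2, λ = 4 with multiplicity 2.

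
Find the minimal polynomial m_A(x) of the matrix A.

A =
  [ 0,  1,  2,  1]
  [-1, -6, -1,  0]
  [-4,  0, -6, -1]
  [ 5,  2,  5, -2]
x^4 + 14*x^3 + 69*x^2 + 140*x + 100

The characteristic polynomial is χ_A(x) = (x + 2)^2*(x + 5)^2, so the eigenvalues are known. The minimal polynomial is
  m_A(x) = Π_λ (x − λ)^{k_λ}
where k_λ is the size of the *largest* Jordan block for λ (equivalently, the smallest k with (A − λI)^k v = 0 for every generalised eigenvector v of λ).

  λ = -5: largest Jordan block has size 2, contributing (x + 5)^2
  λ = -2: largest Jordan block has size 2, contributing (x + 2)^2

So m_A(x) = (x + 2)^2*(x + 5)^2 = x^4 + 14*x^3 + 69*x^2 + 140*x + 100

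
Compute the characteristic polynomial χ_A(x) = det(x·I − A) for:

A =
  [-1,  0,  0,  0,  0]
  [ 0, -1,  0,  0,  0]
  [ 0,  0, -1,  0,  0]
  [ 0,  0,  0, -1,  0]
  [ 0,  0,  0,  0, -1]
x^5 + 5*x^4 + 10*x^3 + 10*x^2 + 5*x + 1

Expanding det(x·I − A) (e.g. by cofactor expansion or by noting that A is similar to its Jordan form J, which has the same characteristic polynomial as A) gives
  χ_A(x) = x^5 + 5*x^4 + 10*x^3 + 10*x^2 + 5*x + 1
which factors as (x + 1)^5. The eigenvalues (with algebraic multiplicities) are λ = -1 with multiplicity 5.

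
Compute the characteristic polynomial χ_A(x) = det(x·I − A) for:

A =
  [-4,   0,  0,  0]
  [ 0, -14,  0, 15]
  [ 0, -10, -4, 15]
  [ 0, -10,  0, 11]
x^4 + 11*x^3 + 36*x^2 + 16*x - 64

Expanding det(x·I − A) (e.g. by cofactor expansion or by noting that A is similar to its Jordan form J, which has the same characteristic polynomial as A) gives
  χ_A(x) = x^4 + 11*x^3 + 36*x^2 + 16*x - 64
which factors as (x - 1)*(x + 4)^3. The eigenvalues (with algebraic multiplicities) are λ = -4 with multiplicity 3, λ = 1 with multiplicity 1.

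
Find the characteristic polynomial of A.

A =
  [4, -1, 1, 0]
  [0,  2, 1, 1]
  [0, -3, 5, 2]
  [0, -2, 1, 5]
x^4 - 16*x^3 + 96*x^2 - 256*x + 256

Expanding det(x·I − A) (e.g. by cofactor expansion or by noting that A is similar to its Jordan form J, which has the same characteristic polynomial as A) gives
  χ_A(x) = x^4 - 16*x^3 + 96*x^2 - 256*x + 256
which factors as (x - 4)^4. The eigenvalues (with algebraic multiplicities) are λ = 4 with multiplicity 4.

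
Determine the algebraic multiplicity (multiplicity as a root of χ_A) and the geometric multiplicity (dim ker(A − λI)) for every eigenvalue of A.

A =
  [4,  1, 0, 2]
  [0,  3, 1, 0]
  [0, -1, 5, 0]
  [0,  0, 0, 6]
λ = 4: alg = 3, geom = 1; λ = 6: alg = 1, geom = 1

Step 1 — factor the characteristic polynomial to read off the algebraic multiplicities:
  χ_A(x) = (x - 6)*(x - 4)^3

Step 2 — compute geometric multiplicities via the rank-nullity identity g(λ) = n − rank(A − λI):
  rank(A − (4)·I) = 3, so dim ker(A − (4)·I) = n − 3 = 1
  rank(A − (6)·I) = 3, so dim ker(A − (6)·I) = n − 3 = 1

Summary:
  λ = 4: algebraic multiplicity = 3, geometric multiplicity = 1
  λ = 6: algebraic multiplicity = 1, geometric multiplicity = 1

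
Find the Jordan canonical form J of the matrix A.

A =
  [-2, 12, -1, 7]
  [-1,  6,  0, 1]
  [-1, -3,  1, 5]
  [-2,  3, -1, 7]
J_2(3) ⊕ J_2(3)

The characteristic polynomial is
  det(x·I − A) = x^4 - 12*x^3 + 54*x^2 - 108*x + 81 = (x - 3)^4

Eigenvalues and multiplicities (the geometric multiplicity of λ is n − rank(A − λI), which equals the number of Jordan blocks for λ):
  λ = 3: algebraic multiplicity = 4, geometric multiplicity = 2

Determining the block sizes for each eigenvalue:
  λ = 3: with am = 4 and gm = 2, the partition is not yet determined (e.g. several partitions of 4 into 2 parts exist). Let N = A − (3)·I. Computing rank(N^1) = 2, rank(N^2) = 0; the number of blocks of size ≥ j is rank(N^{j−1}) − rank(N^j), giving [2, 2]. So we have 2 block(s) of size 2 → block sizes [2, 2]

Assembling the blocks gives a Jordan form
J =
  [3, 1, 0, 0]
  [0, 3, 0, 0]
  [0, 0, 3, 1]
  [0, 0, 0, 3]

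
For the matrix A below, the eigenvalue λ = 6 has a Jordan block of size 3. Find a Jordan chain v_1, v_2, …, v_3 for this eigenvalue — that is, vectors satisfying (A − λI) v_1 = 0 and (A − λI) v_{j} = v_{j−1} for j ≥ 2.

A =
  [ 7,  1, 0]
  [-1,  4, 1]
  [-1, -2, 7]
A Jordan chain for λ = 6 of length 3:
v_1 = (-1, 1, 1)ᵀ
v_2 = (1, -2, -2)ᵀ
v_3 = (0, 1, 0)ᵀ

Let N = A − (6)·I. We want v_3 with N^3 v_3 = 0 but N^2 v_3 ≠ 0; then v_{j-1} := N · v_j for j = 3, …, 2.

Pick v_3 = (0, 1, 0)ᵀ.
Then v_2 = N · v_3 = (1, -2, -2)ᵀ.
Then v_1 = N · v_2 = (-1, 1, 1)ᵀ.

Sanity check: (A − (6)·I) v_1 = (0, 0, 0)ᵀ = 0. ✓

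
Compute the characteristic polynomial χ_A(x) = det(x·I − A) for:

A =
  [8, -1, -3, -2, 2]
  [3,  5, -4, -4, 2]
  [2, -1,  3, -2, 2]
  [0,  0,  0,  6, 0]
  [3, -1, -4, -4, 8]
x^5 - 30*x^4 + 360*x^3 - 2160*x^2 + 6480*x - 7776

Expanding det(x·I − A) (e.g. by cofactor expansion or by noting that A is similar to its Jordan form J, which has the same characteristic polynomial as A) gives
  χ_A(x) = x^5 - 30*x^4 + 360*x^3 - 2160*x^2 + 6480*x - 7776
which factors as (x - 6)^5. The eigenvalues (with algebraic multiplicities) are λ = 6 with multiplicity 5.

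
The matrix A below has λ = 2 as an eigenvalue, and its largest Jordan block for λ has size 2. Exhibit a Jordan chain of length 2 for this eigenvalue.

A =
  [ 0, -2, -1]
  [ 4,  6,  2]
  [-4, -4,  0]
A Jordan chain for λ = 2 of length 2:
v_1 = (-2, 4, -4)ᵀ
v_2 = (1, 0, 0)ᵀ

Let N = A − (2)·I. We want v_2 with N^2 v_2 = 0 but N^1 v_2 ≠ 0; then v_{j-1} := N · v_j for j = 2, …, 2.

Pick v_2 = (1, 0, 0)ᵀ.
Then v_1 = N · v_2 = (-2, 4, -4)ᵀ.

Sanity check: (A − (2)·I) v_1 = (0, 0, 0)ᵀ = 0. ✓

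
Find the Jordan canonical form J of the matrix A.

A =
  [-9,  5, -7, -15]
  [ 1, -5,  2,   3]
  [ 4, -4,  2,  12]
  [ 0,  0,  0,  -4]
J_3(-4) ⊕ J_1(-4)

The characteristic polynomial is
  det(x·I − A) = x^4 + 16*x^3 + 96*x^2 + 256*x + 256 = (x + 4)^4

Eigenvalues and multiplicities (the geometric multiplicity of λ is n − rank(A − λI), which equals the number of Jordan blocks for λ):
  λ = -4: algebraic multiplicity = 4, geometric multiplicity = 2

Determining the block sizes for each eigenvalue:
  λ = -4: with am = 4 and gm = 2, the partition is not yet determined (e.g. several partitions of 4 into 2 parts exist). Let N = A − (-4)·I. Computing rank(N^1) = 2, rank(N^2) = 1, rank(N^3) = 0; the number of blocks of size ≥ j is rank(N^{j−1}) − rank(N^j), giving [2, 1, 1]. So we have 1 block(s) of size 3, 1 block(s) of size 1 → block sizes [3, 1]

Assembling the blocks gives a Jordan form
J =
  [-4,  1,  0,  0]
  [ 0, -4,  1,  0]
  [ 0,  0, -4,  0]
  [ 0,  0,  0, -4]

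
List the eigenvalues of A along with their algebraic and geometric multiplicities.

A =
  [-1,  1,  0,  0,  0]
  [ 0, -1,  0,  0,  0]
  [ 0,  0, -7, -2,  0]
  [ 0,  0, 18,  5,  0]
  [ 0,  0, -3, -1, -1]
λ = -1: alg = 5, geom = 3

Step 1 — factor the characteristic polynomial to read off the algebraic multiplicities:
  χ_A(x) = (x + 1)^5

Step 2 — compute geometric multiplicities via the rank-nullity identity g(λ) = n − rank(A − λI):
  rank(A − (-1)·I) = 2, so dim ker(A − (-1)·I) = n − 2 = 3

Summary:
  λ = -1: algebraic multiplicity = 5, geometric multiplicity = 3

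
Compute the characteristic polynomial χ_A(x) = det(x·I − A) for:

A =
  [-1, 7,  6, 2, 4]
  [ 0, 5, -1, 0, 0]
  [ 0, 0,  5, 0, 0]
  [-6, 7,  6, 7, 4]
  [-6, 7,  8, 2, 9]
x^5 - 25*x^4 + 250*x^3 - 1250*x^2 + 3125*x - 3125

Expanding det(x·I − A) (e.g. by cofactor expansion or by noting that A is similar to its Jordan form J, which has the same characteristic polynomial as A) gives
  χ_A(x) = x^5 - 25*x^4 + 250*x^3 - 1250*x^2 + 3125*x - 3125
which factors as (x - 5)^5. The eigenvalues (with algebraic multiplicities) are λ = 5 with multiplicity 5.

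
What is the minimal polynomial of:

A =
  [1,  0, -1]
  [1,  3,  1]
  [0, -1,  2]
x^3 - 6*x^2 + 12*x - 8

The characteristic polynomial is χ_A(x) = (x - 2)^3, so the eigenvalues are known. The minimal polynomial is
  m_A(x) = Π_λ (x − λ)^{k_λ}
where k_λ is the size of the *largest* Jordan block for λ (equivalently, the smallest k with (A − λI)^k v = 0 for every generalised eigenvector v of λ).

  λ = 2: largest Jordan block has size 3, contributing (x − 2)^3

So m_A(x) = (x - 2)^3 = x^3 - 6*x^2 + 12*x - 8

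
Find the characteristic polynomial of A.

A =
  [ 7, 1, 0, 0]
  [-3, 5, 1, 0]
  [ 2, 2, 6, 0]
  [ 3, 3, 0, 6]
x^4 - 24*x^3 + 216*x^2 - 864*x + 1296

Expanding det(x·I − A) (e.g. by cofactor expansion or by noting that A is similar to its Jordan form J, which has the same characteristic polynomial as A) gives
  χ_A(x) = x^4 - 24*x^3 + 216*x^2 - 864*x + 1296
which factors as (x - 6)^4. The eigenvalues (with algebraic multiplicities) are λ = 6 with multiplicity 4.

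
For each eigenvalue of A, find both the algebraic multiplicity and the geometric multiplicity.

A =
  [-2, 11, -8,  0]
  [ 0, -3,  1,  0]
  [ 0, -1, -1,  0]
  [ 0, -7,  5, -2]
λ = -2: alg = 4, geom = 2

Step 1 — factor the characteristic polynomial to read off the algebraic multiplicities:
  χ_A(x) = (x + 2)^4

Step 2 — compute geometric multiplicities via the rank-nullity identity g(λ) = n − rank(A − λI):
  rank(A − (-2)·I) = 2, so dim ker(A − (-2)·I) = n − 2 = 2

Summary:
  λ = -2: algebraic multiplicity = 4, geometric multiplicity = 2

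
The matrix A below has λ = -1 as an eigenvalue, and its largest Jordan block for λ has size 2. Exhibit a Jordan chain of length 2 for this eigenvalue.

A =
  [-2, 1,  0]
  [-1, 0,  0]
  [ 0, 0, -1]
A Jordan chain for λ = -1 of length 2:
v_1 = (-1, -1, 0)ᵀ
v_2 = (1, 0, 0)ᵀ

Let N = A − (-1)·I. We want v_2 with N^2 v_2 = 0 but N^1 v_2 ≠ 0; then v_{j-1} := N · v_j for j = 2, …, 2.

Pick v_2 = (1, 0, 0)ᵀ.
Then v_1 = N · v_2 = (-1, -1, 0)ᵀ.

Sanity check: (A − (-1)·I) v_1 = (0, 0, 0)ᵀ = 0. ✓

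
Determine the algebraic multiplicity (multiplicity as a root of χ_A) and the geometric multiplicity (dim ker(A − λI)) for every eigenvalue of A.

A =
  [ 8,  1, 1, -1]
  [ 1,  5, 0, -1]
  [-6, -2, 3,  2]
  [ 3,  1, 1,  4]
λ = 5: alg = 4, geom = 2

Step 1 — factor the characteristic polynomial to read off the algebraic multiplicities:
  χ_A(x) = (x - 5)^4

Step 2 — compute geometric multiplicities via the rank-nullity identity g(λ) = n − rank(A − λI):
  rank(A − (5)·I) = 2, so dim ker(A − (5)·I) = n − 2 = 2

Summary:
  λ = 5: algebraic multiplicity = 4, geometric multiplicity = 2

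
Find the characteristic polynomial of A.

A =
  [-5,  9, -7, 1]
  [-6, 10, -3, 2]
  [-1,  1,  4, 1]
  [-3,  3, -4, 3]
x^4 - 12*x^3 + 48*x^2 - 64*x

Expanding det(x·I − A) (e.g. by cofactor expansion or by noting that A is similar to its Jordan form J, which has the same characteristic polynomial as A) gives
  χ_A(x) = x^4 - 12*x^3 + 48*x^2 - 64*x
which factors as x*(x - 4)^3. The eigenvalues (with algebraic multiplicities) are λ = 0 with multiplicity 1, λ = 4 with multiplicity 3.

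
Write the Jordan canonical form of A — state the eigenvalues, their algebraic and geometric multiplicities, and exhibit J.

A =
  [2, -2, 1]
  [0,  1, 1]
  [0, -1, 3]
J_3(2)

The characteristic polynomial is
  det(x·I − A) = x^3 - 6*x^2 + 12*x - 8 = (x - 2)^3

Eigenvalues and multiplicities (the geometric multiplicity of λ is n − rank(A − λI), which equals the number of Jordan blocks for λ):
  λ = 2: algebraic multiplicity = 3, geometric multiplicity = 1

Determining the block sizes for each eigenvalue:
  λ = 2: one block (gm = 1), so the single block has size am = 3 → block sizes [3]

Assembling the blocks gives a Jordan form
J =
  [2, 1, 0]
  [0, 2, 1]
  [0, 0, 2]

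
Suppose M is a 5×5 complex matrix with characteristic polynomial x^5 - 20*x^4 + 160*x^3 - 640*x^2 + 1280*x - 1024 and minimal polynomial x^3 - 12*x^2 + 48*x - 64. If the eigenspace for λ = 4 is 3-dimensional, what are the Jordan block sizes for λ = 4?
Block sizes for λ = 4: [3, 1, 1]

Step 1 — from the characteristic polynomial, algebraic multiplicity of λ = 4 is 5. From dim ker(M − (4)·I) = 3, there are exactly 3 Jordan blocks for λ = 4.
Step 2 — from the minimal polynomial, the factor (x − 4)^3 tells us the largest block for λ = 4 has size 3.
Step 3 — with total size 5, 3 blocks, and largest block 3, the block sizes (in nonincreasing order) are [3, 1, 1].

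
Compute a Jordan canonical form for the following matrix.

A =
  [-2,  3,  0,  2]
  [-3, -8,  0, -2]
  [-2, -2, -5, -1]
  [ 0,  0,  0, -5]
J_2(-5) ⊕ J_2(-5)

The characteristic polynomial is
  det(x·I − A) = x^4 + 20*x^3 + 150*x^2 + 500*x + 625 = (x + 5)^4

Eigenvalues and multiplicities (the geometric multiplicity of λ is n − rank(A − λI), which equals the number of Jordan blocks for λ):
  λ = -5: algebraic multiplicity = 4, geometric multiplicity = 2

Determining the block sizes for each eigenvalue:
  λ = -5: with am = 4 and gm = 2, the partition is not yet determined (e.g. several partitions of 4 into 2 parts exist). Let N = A − (-5)·I. Computing rank(N^1) = 2, rank(N^2) = 0; the number of blocks of size ≥ j is rank(N^{j−1}) − rank(N^j), giving [2, 2]. So we have 2 block(s) of size 2 → block sizes [2, 2]

Assembling the blocks gives a Jordan form
J =
  [-5,  1,  0,  0]
  [ 0, -5,  0,  0]
  [ 0,  0, -5,  1]
  [ 0,  0,  0, -5]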